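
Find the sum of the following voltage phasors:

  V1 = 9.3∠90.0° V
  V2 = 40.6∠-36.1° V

Step 1 — Convert each phasor to rectangular form:
  V1 = 9.3·(cos(90.0°) + j·sin(90.0°)) = 0 + j9.3 V
  V2 = 40.6·(cos(-36.1°) + j·sin(-36.1°)) = 32.8 - j23.92 V
Step 2 — Sum components: V_total = 32.8 - j14.62 V.
Step 3 — Convert to polar: |V_total| = 35.92 V, ∠V_total = -24.0°.

V_total = 35.92∠-24.0° V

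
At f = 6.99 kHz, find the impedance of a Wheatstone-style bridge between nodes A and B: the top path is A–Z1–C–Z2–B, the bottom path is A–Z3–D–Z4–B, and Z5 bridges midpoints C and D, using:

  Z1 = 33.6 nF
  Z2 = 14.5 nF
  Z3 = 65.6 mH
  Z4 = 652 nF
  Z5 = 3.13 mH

Step 1 — Angular frequency: ω = 2π·f = 2π·6990 = 4.392e+04 rad/s.
Step 2 — Component impedances:
  Z1: Z = 1/(jωC) = -j/(ω·C) = 0 - j677.6 Ω
  Z2: Z = 1/(jωC) = -j/(ω·C) = 0 - j1570 Ω
  Z3: Z = jωL = j·4.392e+04·0.0656 = 0 + j2881 Ω
  Z4: Z = 1/(jωC) = -j/(ω·C) = 0 - j34.92 Ω
  Z5: Z = jωL = j·4.392e+04·0.00313 = 0 + j137.5 Ω
Step 3 — Bridge requires nodal analysis (the Z5 bridge couples midpoints C and D, so the two paths cannot be reduced to a simple series/parallel combination). Setting node B to ground and injecting 1 A at node A, the 3-node admittance system at A, C, D solves to V_A = Z_AB = 0 - j687.5 Ω = 687.5∠-90.0° Ω.

Z = 0 - j687.5 Ω = 687.5∠-90.0° Ω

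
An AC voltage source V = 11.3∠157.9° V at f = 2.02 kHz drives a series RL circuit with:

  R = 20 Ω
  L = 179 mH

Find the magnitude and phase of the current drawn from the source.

Step 1 — Angular frequency: ω = 2π·f = 2π·2020 = 1.269e+04 rad/s.
Step 2 — Component impedances:
  R: Z = R = 20 Ω
  L: Z = jωL = j·1.269e+04·0.179 = 0 + j2272 Ω
Step 3 — Series combination: Z_total = R + L = 20 + j2272 Ω = 2272∠89.5° Ω.
Step 4 — Source phasor: V = 11.3∠157.9° V = -10.47 + j4.251 V.
Step 5 — Ohm's law: I = V / Z_total = (-10.47 + j4.251) / (20 + j2272) = 0.001831 + j0.004625 A.
Step 6 — Convert to polar: |I| = 0.004974 A, ∠I = 68.4°.

I = 0.004974∠68.4° A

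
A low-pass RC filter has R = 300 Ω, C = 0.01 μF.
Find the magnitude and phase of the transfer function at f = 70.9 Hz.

Step 1 — Angular frequency: ω = 2π·70.9 = 445.5 rad/s.
Step 2 — Transfer function: H(jω) = 1/(1 + jωRC).
Step 3 — Denominator: 1 + jωRC = 1 + j·445.5·300·1e-08 = 1 + j0.001336.
Step 4 — H = 1 - j0.001336.
Step 5 — Magnitude: |H| = 1 (-0.0 dB); phase: φ = -0.1°.

|H| = 1 (-0.0 dB), φ = -0.1°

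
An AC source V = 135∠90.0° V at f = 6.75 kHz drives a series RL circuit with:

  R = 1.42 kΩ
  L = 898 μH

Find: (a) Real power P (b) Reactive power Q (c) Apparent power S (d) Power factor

Step 1 — Angular frequency: ω = 2π·f = 2π·6750 = 4.241e+04 rad/s.
Step 2 — Component impedances:
  R: Z = R = 1420 Ω
  L: Z = jωL = j·4.241e+04·0.000898 = 0 + j38.09 Ω
Step 3 — Series combination: Z_total = R + L = 1420 + j38.09 Ω = 1421∠1.5° Ω.
Step 4 — Source phasor: V = 135∠90.0° V = 0 + j135 V.
Step 5 — Current: I = V / Z = 0.002548 + j0.095 A = 0.09504∠88.5° A.
Step 6 — Complex power: S = V·I* = 12.83 + j0.344 VA.
Step 7 — Real power: P = Re(S) = 12.83 W.
Step 8 — Reactive power: Q = Im(S) = 0.344 VAR.
Step 9 — Apparent power: |S| = 12.83 VA.
Step 10 — Power factor: PF = P/|S| = 0.9996 (lagging).

(a) P = 12.83 W  (b) Q = 0.344 VAR  (c) S = 12.83 VA  (d) PF = 0.9996 (lagging)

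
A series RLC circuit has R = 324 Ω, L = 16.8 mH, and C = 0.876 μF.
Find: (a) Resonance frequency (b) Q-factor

Step 1 — Resonance condition Im(Z)=0 gives ω₀ = 1/√(LC).
Step 2 — ω₀ = 1/√(0.0168·8.76e-07) = 8243 rad/s.
Step 3 — f₀ = ω₀/(2π) = 1312 Hz.
Step 4 — Series Q: Q = ω₀L/R = 8243·0.0168/324 = 0.4274.

(a) f₀ = 1312 Hz  (b) Q = 0.4274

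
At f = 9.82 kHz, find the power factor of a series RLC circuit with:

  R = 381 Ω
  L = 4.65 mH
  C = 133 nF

Step 1 — Angular frequency: ω = 2π·f = 2π·9820 = 6.17e+04 rad/s.
Step 2 — Component impedances:
  R: Z = R = 381 Ω
  L: Z = jωL = j·6.17e+04·0.00465 = 0 + j286.9 Ω
  C: Z = 1/(jωC) = -j/(ω·C) = 0 - j121.9 Ω
Step 3 — Series combination: Z_total = R + L + C = 381 + j165.1 Ω = 415.2∠23.4° Ω.
Step 4 — Power factor: PF = cos(φ) = Re(Z)/|Z| = 381/415.2 = 0.9176.
Step 5 — Type: Im(Z) = 165.1 ⇒ lagging (phase φ = 23.4°).

PF = 0.9176 (lagging, φ = 23.4°)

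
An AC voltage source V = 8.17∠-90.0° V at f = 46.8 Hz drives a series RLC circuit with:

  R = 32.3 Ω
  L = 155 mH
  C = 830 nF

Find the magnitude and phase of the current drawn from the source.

Step 1 — Angular frequency: ω = 2π·f = 2π·46.8 = 294.1 rad/s.
Step 2 — Component impedances:
  R: Z = R = 32.3 Ω
  L: Z = jωL = j·294.1·0.155 = 0 + j45.58 Ω
  C: Z = 1/(jωC) = -j/(ω·C) = 0 - j4097 Ω
Step 3 — Series combination: Z_total = R + L + C = 32.3 - j4052 Ω = 4052∠-89.5° Ω.
Step 4 — Source phasor: V = 8.17∠-90.0° V = 0 - j8.17 V.
Step 5 — Ohm's law: I = V / Z_total = (0 - j8.17) / (32.3 - j4052) = 0.002016 - j1.607e-05 A.
Step 6 — Convert to polar: |I| = 0.002016 A, ∠I = -0.5°.

I = 0.002016∠-0.5° A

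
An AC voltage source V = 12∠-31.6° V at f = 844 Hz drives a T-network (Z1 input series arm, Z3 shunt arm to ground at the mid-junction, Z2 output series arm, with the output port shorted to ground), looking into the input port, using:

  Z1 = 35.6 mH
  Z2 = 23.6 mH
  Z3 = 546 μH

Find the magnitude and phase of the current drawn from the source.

Step 1 — Angular frequency: ω = 2π·f = 2π·844 = 5303 rad/s.
Step 2 — Component impedances:
  Z1: Z = jωL = j·5303·0.0356 = 0 + j188.8 Ω
  Z2: Z = jωL = j·5303·0.0236 = 0 + j125.2 Ω
  Z3: Z = jωL = j·5303·0.000546 = 0 + j2.895 Ω
Step 3 — With the output port shorted to ground, the output series arm Z2 runs from the junction to ground; the shunt arm Z3 also runs from the junction to ground. They appear in parallel: Z3 || Z2 = 0 + j2.83 Ω.
Step 4 — Series with input arm Z1: Z_in = Z1 + (Z3 || Z2) = 0 + j191.6 Ω = 191.6∠90.0° Ω.
Step 5 — Source phasor: V = 12∠-31.6° V = 10.22 - j6.288 V.
Step 6 — Ohm's law: I = V / Z_total = (10.22 - j6.288) / (0 + j191.6) = -0.03281 - j0.05334 A.
Step 7 — Convert to polar: |I| = 0.06262 A, ∠I = -121.6°.

I = 0.06262∠-121.6° A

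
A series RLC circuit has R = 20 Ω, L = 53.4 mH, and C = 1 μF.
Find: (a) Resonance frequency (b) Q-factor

Step 1 — Resonance condition Im(Z)=0 gives ω₀ = 1/√(LC).
Step 2 — ω₀ = 1/√(0.0534·1e-06) = 4327 rad/s.
Step 3 — f₀ = ω₀/(2π) = 688.7 Hz.
Step 4 — Series Q: Q = ω₀L/R = 4327·0.0534/20 = 11.55.

(a) f₀ = 688.7 Hz  (b) Q = 11.55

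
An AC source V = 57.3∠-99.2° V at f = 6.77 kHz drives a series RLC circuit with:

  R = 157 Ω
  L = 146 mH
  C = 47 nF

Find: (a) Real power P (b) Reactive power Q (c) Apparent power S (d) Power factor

Step 1 — Angular frequency: ω = 2π·f = 2π·6770 = 4.254e+04 rad/s.
Step 2 — Component impedances:
  R: Z = R = 157 Ω
  L: Z = jωL = j·4.254e+04·0.146 = 0 + j6210 Ω
  C: Z = 1/(jωC) = -j/(ω·C) = 0 - j500.2 Ω
Step 3 — Series combination: Z_total = R + L + C = 157 + j5710 Ω = 5712∠88.4° Ω.
Step 4 — Source phasor: V = 57.3∠-99.2° V = -9.161 - j56.56 V.
Step 5 — Current: I = V / Z = -0.009942 + j0.001331 A = 0.01003∠172.4° A.
Step 6 — Complex power: S = V·I* = 0.0158 + j0.5745 VA.
Step 7 — Real power: P = Re(S) = 0.0158 W.
Step 8 — Reactive power: Q = Im(S) = 0.5745 VAR.
Step 9 — Apparent power: |S| = 0.5748 VA.
Step 10 — Power factor: PF = P/|S| = 0.02748 (lagging).

(a) P = 0.0158 W  (b) Q = 0.5745 VAR  (c) S = 0.5748 VA  (d) PF = 0.02748 (lagging)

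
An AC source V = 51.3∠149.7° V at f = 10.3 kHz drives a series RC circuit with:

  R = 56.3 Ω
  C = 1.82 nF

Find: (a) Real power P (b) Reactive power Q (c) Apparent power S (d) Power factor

Step 1 — Angular frequency: ω = 2π·f = 2π·1.03e+04 = 6.472e+04 rad/s.
Step 2 — Component impedances:
  R: Z = R = 56.3 Ω
  C: Z = 1/(jωC) = -j/(ω·C) = 0 - j8490 Ω
Step 3 — Series combination: Z_total = R + C = 56.3 - j8490 Ω = 8490∠-89.6° Ω.
Step 4 — Source phasor: V = 51.3∠149.7° V = -44.29 + j25.88 V.
Step 5 — Current: I = V / Z = -0.003083 - j0.005196 A = 0.006042∠-120.7° A.
Step 6 — Complex power: S = V·I* = 0.002055 - j0.31 VA.
Step 7 — Real power: P = Re(S) = 0.002055 W.
Step 8 — Reactive power: Q = Im(S) = -0.31 VAR.
Step 9 — Apparent power: |S| = 0.31 VA.
Step 10 — Power factor: PF = P/|S| = 0.006631 (leading).

(a) P = 0.002055 W  (b) Q = -0.31 VAR  (c) S = 0.31 VA  (d) PF = 0.006631 (leading)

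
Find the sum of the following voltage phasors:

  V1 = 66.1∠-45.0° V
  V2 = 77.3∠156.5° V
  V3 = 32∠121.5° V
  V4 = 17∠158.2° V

Step 1 — Convert each phasor to rectangular form:
  V1 = 66.1·(cos(-45.0°) + j·sin(-45.0°)) = 46.74 - j46.74 V
  V2 = 77.3·(cos(156.5°) + j·sin(156.5°)) = -70.89 + j30.82 V
  V3 = 32·(cos(121.5°) + j·sin(121.5°)) = -16.72 + j27.28 V
  V4 = 17·(cos(158.2°) + j·sin(158.2°)) = -15.78 + j6.313 V
Step 2 — Sum components: V_total = -56.65 + j17.68 V.
Step 3 — Convert to polar: |V_total| = 59.35 V, ∠V_total = 162.7°.

V_total = 59.35∠162.7° V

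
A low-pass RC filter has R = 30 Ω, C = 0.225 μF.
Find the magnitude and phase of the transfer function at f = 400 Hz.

Step 1 — Angular frequency: ω = 2π·400 = 2513 rad/s.
Step 2 — Transfer function: H(jω) = 1/(1 + jωRC).
Step 3 — Denominator: 1 + jωRC = 1 + j·2513·30·2.25e-07 = 1 + j0.01696.
Step 4 — H = 0.9997 - j0.01696.
Step 5 — Magnitude: |H| = 0.9999 (-0.0 dB); phase: φ = -1.0°.

|H| = 0.9999 (-0.0 dB), φ = -1.0°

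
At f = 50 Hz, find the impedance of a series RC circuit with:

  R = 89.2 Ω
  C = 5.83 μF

Step 1 — Angular frequency: ω = 2π·f = 2π·50 = 314.2 rad/s.
Step 2 — Component impedances:
  R: Z = R = 89.2 Ω
  C: Z = 1/(jωC) = -j/(ω·C) = 0 - j546 Ω
Step 3 — Series combination: Z_total = R + C = 89.2 - j546 Ω = 553.2∠-80.7° Ω.

Z = 89.2 - j546 Ω = 553.2∠-80.7° Ω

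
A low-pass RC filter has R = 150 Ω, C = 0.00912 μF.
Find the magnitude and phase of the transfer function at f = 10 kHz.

Step 1 — Angular frequency: ω = 2π·1e+04 = 6.283e+04 rad/s.
Step 2 — Transfer function: H(jω) = 1/(1 + jωRC).
Step 3 — Denominator: 1 + jωRC = 1 + j·6.283e+04·150·9.12e-09 = 1 + j0.08595.
Step 4 — H = 0.9927 - j0.08532.
Step 5 — Magnitude: |H| = 0.9963 (-0.0 dB); phase: φ = -4.9°.

|H| = 0.9963 (-0.0 dB), φ = -4.9°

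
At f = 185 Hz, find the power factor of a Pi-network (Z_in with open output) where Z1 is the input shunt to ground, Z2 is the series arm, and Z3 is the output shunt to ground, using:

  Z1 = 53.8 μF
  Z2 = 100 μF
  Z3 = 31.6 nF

Step 1 — Angular frequency: ω = 2π·f = 2π·185 = 1162 rad/s.
Step 2 — Component impedances:
  Z1: Z = 1/(jωC) = -j/(ω·C) = 0 - j15.99 Ω
  Z2: Z = 1/(jωC) = -j/(ω·C) = 0 - j8.603 Ω
  Z3: Z = 1/(jωC) = -j/(ω·C) = 0 - j2.722e+04 Ω
Step 3 — With open output, the series arm Z2 and the output shunt Z3 appear in series to ground: Z2 + Z3 = 0 - j2.723e+04 Ω.
Step 4 — Parallel with input shunt Z1: Z_in = Z1 || (Z2 + Z3) = 0 - j15.98 Ω = 15.98∠-90.0° Ω.
Step 5 — Power factor: PF = cos(φ) = Re(Z)/|Z| = 0/15.98 = 0.
Step 6 — Type: Im(Z) = -15.98 ⇒ leading (phase φ = -90.0°).

PF = 0 (leading, φ = -90.0°)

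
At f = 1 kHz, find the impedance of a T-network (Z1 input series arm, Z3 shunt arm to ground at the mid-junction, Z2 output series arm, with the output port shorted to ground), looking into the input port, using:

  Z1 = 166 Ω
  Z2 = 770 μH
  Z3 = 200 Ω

Step 1 — Angular frequency: ω = 2π·f = 2π·1000 = 6283 rad/s.
Step 2 — Component impedances:
  Z1: Z = R = 166 Ω
  Z2: Z = jωL = j·6283·0.00077 = 0 + j4.838 Ω
  Z3: Z = R = 200 Ω
Step 3 — With the output port shorted to ground, the output series arm Z2 runs from the junction to ground; the shunt arm Z3 also runs from the junction to ground. They appear in parallel: Z3 || Z2 = 0.117 + j4.835 Ω.
Step 4 — Series with input arm Z1: Z_in = Z1 + (Z3 || Z2) = 166.1 + j4.835 Ω = 166.2∠1.7° Ω.

Z = 166.1 + j4.835 Ω = 166.2∠1.7° Ω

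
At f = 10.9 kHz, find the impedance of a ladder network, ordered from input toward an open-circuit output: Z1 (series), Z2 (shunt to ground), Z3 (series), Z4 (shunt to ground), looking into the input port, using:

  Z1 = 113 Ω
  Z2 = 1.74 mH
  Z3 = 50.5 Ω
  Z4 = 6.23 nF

Step 1 — Angular frequency: ω = 2π·f = 2π·1.09e+04 = 6.849e+04 rad/s.
Step 2 — Component impedances:
  Z1: Z = R = 113 Ω
  Z2: Z = jωL = j·6.849e+04·0.00174 = 0 + j119.2 Ω
  Z3: Z = R = 50.5 Ω
  Z4: Z = 1/(jωC) = -j/(ω·C) = 0 - j2344 Ω
Step 3 — Ladder network (open output): work backward from the far end, alternating series and parallel combinations. Z_in = 113.1 + j125.5 Ω = 169∠48.0° Ω.

Z = 113.1 + j125.5 Ω = 169∠48.0° Ω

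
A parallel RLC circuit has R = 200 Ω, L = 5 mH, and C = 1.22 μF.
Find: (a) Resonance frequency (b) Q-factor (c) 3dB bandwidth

Step 1 — Resonance: ω₀ = 1/√(LC) = 1/√(0.005·1.22e-06) = 1.28e+04 rad/s.
Step 2 — f₀ = ω₀/(2π) = 2038 Hz.
Step 3 — Parallel Q: Q = R/(ω₀L) = 200/(1.28e+04·0.005) = 3.124.
Step 4 — Bandwidth: Δω = ω₀/Q = 4098 rad/s; BW = Δω/(2π) = 652.3 Hz.

(a) f₀ = 2038 Hz  (b) Q = 3.124  (c) BW = 652.3 Hz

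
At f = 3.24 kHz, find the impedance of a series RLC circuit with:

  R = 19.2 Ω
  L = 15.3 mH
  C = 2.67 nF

Step 1 — Angular frequency: ω = 2π·f = 2π·3240 = 2.036e+04 rad/s.
Step 2 — Component impedances:
  R: Z = R = 19.2 Ω
  L: Z = jωL = j·2.036e+04·0.0153 = 0 + j311.5 Ω
  C: Z = 1/(jωC) = -j/(ω·C) = 0 - j1.84e+04 Ω
Step 3 — Series combination: Z_total = R + L + C = 19.2 - j1.809e+04 Ω = 1.809e+04∠-89.9° Ω.

Z = 19.2 - j1.809e+04 Ω = 1.809e+04∠-89.9° Ω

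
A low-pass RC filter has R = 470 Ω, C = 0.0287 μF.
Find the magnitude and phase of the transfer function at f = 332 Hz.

Step 1 — Angular frequency: ω = 2π·332 = 2086 rad/s.
Step 2 — Transfer function: H(jω) = 1/(1 + jωRC).
Step 3 — Denominator: 1 + jωRC = 1 + j·2086·470·2.87e-08 = 1 + j0.02814.
Step 4 — H = 0.9992 - j0.02812.
Step 5 — Magnitude: |H| = 0.9996 (-0.0 dB); phase: φ = -1.6°.

|H| = 0.9996 (-0.0 dB), φ = -1.6°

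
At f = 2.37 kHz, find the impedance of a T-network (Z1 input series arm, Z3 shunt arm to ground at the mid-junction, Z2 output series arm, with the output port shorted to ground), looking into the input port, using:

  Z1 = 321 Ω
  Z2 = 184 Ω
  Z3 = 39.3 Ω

Step 1 — Angular frequency: ω = 2π·f = 2π·2370 = 1.489e+04 rad/s.
Step 2 — Component impedances:
  Z1: Z = R = 321 Ω
  Z2: Z = R = 184 Ω
  Z3: Z = R = 39.3 Ω
Step 3 — With the output port shorted to ground, the output series arm Z2 runs from the junction to ground; the shunt arm Z3 also runs from the junction to ground. They appear in parallel: Z3 || Z2 = 32.38 Ω.
Step 4 — Series with input arm Z1: Z_in = Z1 + (Z3 || Z2) = 353.4 Ω = 353.4∠0.0° Ω.

Z = 353.4 Ω = 353.4∠0.0° Ω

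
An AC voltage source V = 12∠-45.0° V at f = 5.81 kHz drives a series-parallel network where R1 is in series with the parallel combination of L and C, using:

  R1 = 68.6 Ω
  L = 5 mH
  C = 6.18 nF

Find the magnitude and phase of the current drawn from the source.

Step 1 — Angular frequency: ω = 2π·f = 2π·5810 = 3.651e+04 rad/s.
Step 2 — Component impedances:
  R1: Z = R = 68.6 Ω
  L: Z = jωL = j·3.651e+04·0.005 = 0 + j182.5 Ω
  C: Z = 1/(jωC) = -j/(ω·C) = 0 - j4433 Ω
Step 3 — Parallel branch: L || C = 1/(1/L + 1/C) = 0 + j190.4 Ω.
Step 4 — Series with R1: Z_total = R1 + (L || C) = 68.6 + j190.4 Ω = 202.3∠70.2° Ω.
Step 5 — Source phasor: V = 12∠-45.0° V = 8.485 - j8.485 V.
Step 6 — Ohm's law: I = V / Z_total = (8.485 - j8.485) / (68.6 + j190.4) = -0.02523 - j0.05367 A.
Step 7 — Convert to polar: |I| = 0.0593 A, ∠I = -115.2°.

I = 0.0593∠-115.2° A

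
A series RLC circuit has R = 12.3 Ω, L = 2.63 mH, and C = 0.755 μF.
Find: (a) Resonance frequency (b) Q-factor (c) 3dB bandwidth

Step 1 — Resonance: ω₀ = 1/√(LC) = 1/√(0.00263·7.55e-07) = 2.244e+04 rad/s.
Step 2 — f₀ = ω₀/(2π) = 3572 Hz.
Step 3 — Series Q: Q = ω₀L/R = 2.244e+04·0.00263/12.3 = 4.798.
Step 4 — Bandwidth: Δω = ω₀/Q = 4677 rad/s; BW = Δω/(2π) = 744.3 Hz.

(a) f₀ = 3572 Hz  (b) Q = 4.798  (c) BW = 744.3 Hz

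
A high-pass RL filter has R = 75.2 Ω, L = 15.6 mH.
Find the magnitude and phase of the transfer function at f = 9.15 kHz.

Step 1 — Angular frequency: ω = 2π·9150 = 5.749e+04 rad/s.
Step 2 — Transfer function: H(jω) = jωL/(R + jωL).
Step 3 — Numerator jωL = j·896.9; denominator R + jωL = 75.2 + j896.9.
Step 4 — H = 0.993 + j0.08326.
Step 5 — Magnitude: |H| = 0.9965 (-0.0 dB); phase: φ = 4.8°.

|H| = 0.9965 (-0.0 dB), φ = 4.8°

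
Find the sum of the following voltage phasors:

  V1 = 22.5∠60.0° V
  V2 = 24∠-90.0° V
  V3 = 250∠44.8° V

Step 1 — Convert each phasor to rectangular form:
  V1 = 22.5·(cos(60.0°) + j·sin(60.0°)) = 11.25 + j19.49 V
  V2 = 24·(cos(-90.0°) + j·sin(-90.0°)) = 0 - j24 V
  V3 = 250·(cos(44.8°) + j·sin(44.8°)) = 177.4 + j176.2 V
Step 2 — Sum components: V_total = 188.6 + j171.6 V.
Step 3 — Convert to polar: |V_total| = 255 V, ∠V_total = 42.3°.

V_total = 255∠42.3° V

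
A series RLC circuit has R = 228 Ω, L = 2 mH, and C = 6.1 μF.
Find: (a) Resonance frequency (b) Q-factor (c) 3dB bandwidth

Step 1 — Resonance condition Im(Z)=0 gives ω₀ = 1/√(LC).
Step 2 — ω₀ = 1/√(0.002·6.1e-06) = 9054 rad/s.
Step 3 — f₀ = ω₀/(2π) = 1441 Hz.
Step 4 — Series Q: Q = ω₀L/R = 9054·0.002/228 = 0.07942.
Step 5 — 3dB bandwidth: Δω = ω₀/Q = 1.14e+05 rad/s; BW = Δω/(2π) = 1.814e+04 Hz.

(a) f₀ = 1441 Hz  (b) Q = 0.07942  (c) BW = 1.814e+04 Hz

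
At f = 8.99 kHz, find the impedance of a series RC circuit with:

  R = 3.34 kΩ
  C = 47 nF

Step 1 — Angular frequency: ω = 2π·f = 2π·8990 = 5.649e+04 rad/s.
Step 2 — Component impedances:
  R: Z = R = 3340 Ω
  C: Z = 1/(jωC) = -j/(ω·C) = 0 - j376.7 Ω
Step 3 — Series combination: Z_total = R + C = 3340 - j376.7 Ω = 3361∠-6.4° Ω.

Z = 3340 - j376.7 Ω = 3361∠-6.4° Ω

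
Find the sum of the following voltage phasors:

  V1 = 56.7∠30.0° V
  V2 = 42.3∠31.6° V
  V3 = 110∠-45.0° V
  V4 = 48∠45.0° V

Step 1 — Convert each phasor to rectangular form:
  V1 = 56.7·(cos(30.0°) + j·sin(30.0°)) = 49.1 + j28.35 V
  V2 = 42.3·(cos(31.6°) + j·sin(31.6°)) = 36.03 + j22.16 V
  V3 = 110·(cos(-45.0°) + j·sin(-45.0°)) = 77.78 - j77.78 V
  V4 = 48·(cos(45.0°) + j·sin(45.0°)) = 33.94 + j33.94 V
Step 2 — Sum components: V_total = 196.9 + j6.674 V.
Step 3 — Convert to polar: |V_total| = 197 V, ∠V_total = 1.9°.

V_total = 197∠1.9° V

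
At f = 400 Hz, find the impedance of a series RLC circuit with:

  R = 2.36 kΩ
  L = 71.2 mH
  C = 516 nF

Step 1 — Angular frequency: ω = 2π·f = 2π·400 = 2513 rad/s.
Step 2 — Component impedances:
  R: Z = R = 2360 Ω
  L: Z = jωL = j·2513·0.0712 = 0 + j178.9 Ω
  C: Z = 1/(jωC) = -j/(ω·C) = 0 - j771.1 Ω
Step 3 — Series combination: Z_total = R + L + C = 2360 - j592.2 Ω = 2433∠-14.1° Ω.

Z = 2360 - j592.2 Ω = 2433∠-14.1° Ω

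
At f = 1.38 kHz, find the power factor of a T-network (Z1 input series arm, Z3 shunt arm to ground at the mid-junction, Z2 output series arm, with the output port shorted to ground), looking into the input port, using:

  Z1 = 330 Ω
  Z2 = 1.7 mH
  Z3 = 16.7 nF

Step 1 — Angular frequency: ω = 2π·f = 2π·1380 = 8671 rad/s.
Step 2 — Component impedances:
  Z1: Z = R = 330 Ω
  Z2: Z = jωL = j·8671·0.0017 = 0 + j14.74 Ω
  Z3: Z = 1/(jωC) = -j/(ω·C) = 0 - j6906 Ω
Step 3 — With the output port shorted to ground, the output series arm Z2 runs from the junction to ground; the shunt arm Z3 also runs from the junction to ground. They appear in parallel: Z3 || Z2 = 0 + j14.77 Ω.
Step 4 — Series with input arm Z1: Z_in = Z1 + (Z3 || Z2) = 330 + j14.77 Ω = 330.3∠2.6° Ω.
Step 5 — Power factor: PF = cos(φ) = Re(Z)/|Z| = 330/330.33 = 0.999.
Step 6 — Type: Im(Z) = 14.77 ⇒ lagging (phase φ = 2.6°).

PF = 0.999 (lagging, φ = 2.6°)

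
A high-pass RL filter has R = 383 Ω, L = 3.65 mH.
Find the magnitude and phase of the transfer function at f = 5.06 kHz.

Step 1 — Angular frequency: ω = 2π·5060 = 3.179e+04 rad/s.
Step 2 — Transfer function: H(jω) = jωL/(R + jωL).
Step 3 — Numerator jωL = j·116; denominator R + jωL = 383 + j116.
Step 4 — H = 0.08408 + j0.2775.
Step 5 — Magnitude: |H| = 0.29 (-10.8 dB); phase: φ = 73.1°.

|H| = 0.29 (-10.8 dB), φ = 73.1°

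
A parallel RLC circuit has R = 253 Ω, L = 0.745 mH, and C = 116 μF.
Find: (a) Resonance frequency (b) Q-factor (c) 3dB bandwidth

Step 1 — Resonance: ω₀ = 1/√(LC) = 1/√(0.000745·0.000116) = 3402 rad/s.
Step 2 — f₀ = ω₀/(2π) = 541.4 Hz.
Step 3 — Parallel Q: Q = R/(ω₀L) = 253/(3402·0.000745) = 99.83.
Step 4 — Bandwidth: Δω = ω₀/Q = 34.07 rad/s; BW = Δω/(2π) = 5.423 Hz.

(a) f₀ = 541.4 Hz  (b) Q = 99.83  (c) BW = 5.423 Hz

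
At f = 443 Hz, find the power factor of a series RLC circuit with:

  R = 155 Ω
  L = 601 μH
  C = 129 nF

Step 1 — Angular frequency: ω = 2π·f = 2π·443 = 2783 rad/s.
Step 2 — Component impedances:
  R: Z = R = 155 Ω
  L: Z = jωL = j·2783·0.000601 = 0 + j1.673 Ω
  C: Z = 1/(jωC) = -j/(ω·C) = 0 - j2785 Ω
Step 3 — Series combination: Z_total = R + L + C = 155 - j2783 Ω = 2788∠-86.8° Ω.
Step 4 — Power factor: PF = cos(φ) = Re(Z)/|Z| = 155/2788 = 0.0556.
Step 5 — Type: Im(Z) = -2783 ⇒ leading (phase φ = -86.8°).

PF = 0.0556 (leading, φ = -86.8°)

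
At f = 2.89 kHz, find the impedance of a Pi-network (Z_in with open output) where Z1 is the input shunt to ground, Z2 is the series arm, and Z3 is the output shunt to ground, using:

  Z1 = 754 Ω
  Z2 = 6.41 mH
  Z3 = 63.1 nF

Step 1 — Angular frequency: ω = 2π·f = 2π·2890 = 1.816e+04 rad/s.
Step 2 — Component impedances:
  Z1: Z = R = 754 Ω
  Z2: Z = jωL = j·1.816e+04·0.00641 = 0 + j116.4 Ω
  Z3: Z = 1/(jωC) = -j/(ω·C) = 0 - j872.8 Ω
Step 3 — With open output, the series arm Z2 and the output shunt Z3 appear in series to ground: Z2 + Z3 = 0 - j756.4 Ω.
Step 4 — Parallel with input shunt Z1: Z_in = Z1 || (Z2 + Z3) = 378.2 - j377 Ω = 534∠-44.9° Ω.

Z = 378.2 - j377 Ω = 534∠-44.9° Ω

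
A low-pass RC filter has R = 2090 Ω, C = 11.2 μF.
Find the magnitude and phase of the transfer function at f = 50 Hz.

Step 1 — Angular frequency: ω = 2π·50 = 314.2 rad/s.
Step 2 — Transfer function: H(jω) = 1/(1 + jωRC).
Step 3 — Denominator: 1 + jωRC = 1 + j·314.2·2090·1.12e-05 = 1 + j7.354.
Step 4 — H = 0.01816 - j0.1335.
Step 5 — Magnitude: |H| = 0.1347 (-17.4 dB); phase: φ = -82.3°.

|H| = 0.1347 (-17.4 dB), φ = -82.3°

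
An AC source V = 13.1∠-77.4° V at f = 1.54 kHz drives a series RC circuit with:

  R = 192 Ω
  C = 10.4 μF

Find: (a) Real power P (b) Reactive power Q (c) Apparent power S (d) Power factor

Step 1 — Angular frequency: ω = 2π·f = 2π·1540 = 9676 rad/s.
Step 2 — Component impedances:
  R: Z = R = 192 Ω
  C: Z = 1/(jωC) = -j/(ω·C) = 0 - j9.937 Ω
Step 3 — Series combination: Z_total = R + C = 192 - j9.937 Ω = 192.3∠-3.0° Ω.
Step 4 — Source phasor: V = 13.1∠-77.4° V = 2.858 - j12.78 V.
Step 5 — Current: I = V / Z = 0.01828 - j0.06564 A = 0.06814∠-74.4° A.
Step 6 — Complex power: S = V·I* = 0.8914 - j0.04614 VA.
Step 7 — Real power: P = Re(S) = 0.8914 W.
Step 8 — Reactive power: Q = Im(S) = -0.04614 VAR.
Step 9 — Apparent power: |S| = 0.8926 VA.
Step 10 — Power factor: PF = P/|S| = 0.9987 (leading).

(a) P = 0.8914 W  (b) Q = -0.04614 VAR  (c) S = 0.8926 VA  (d) PF = 0.9987 (leading)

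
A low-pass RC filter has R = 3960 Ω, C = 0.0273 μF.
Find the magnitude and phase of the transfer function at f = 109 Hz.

Step 1 — Angular frequency: ω = 2π·109 = 684.9 rad/s.
Step 2 — Transfer function: H(jω) = 1/(1 + jωRC).
Step 3 — Denominator: 1 + jωRC = 1 + j·684.9·3960·2.73e-08 = 1 + j0.07404.
Step 4 — H = 0.9945 - j0.07364.
Step 5 — Magnitude: |H| = 0.9973 (-0.0 dB); phase: φ = -4.2°.

|H| = 0.9973 (-0.0 dB), φ = -4.2°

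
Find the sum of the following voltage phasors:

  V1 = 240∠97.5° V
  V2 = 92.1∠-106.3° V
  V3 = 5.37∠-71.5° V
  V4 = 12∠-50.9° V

Step 1 — Convert each phasor to rectangular form:
  V1 = 240·(cos(97.5°) + j·sin(97.5°)) = -31.33 + j237.9 V
  V2 = 92.1·(cos(-106.3°) + j·sin(-106.3°)) = -25.85 - j88.4 V
  V3 = 5.37·(cos(-71.5°) + j·sin(-71.5°)) = 1.704 - j5.092 V
  V4 = 12·(cos(-50.9°) + j·sin(-50.9°)) = 7.568 - j9.313 V
Step 2 — Sum components: V_total = -47.9 + j135.1 V.
Step 3 — Convert to polar: |V_total| = 143.4 V, ∠V_total = 109.5°.

V_total = 143.4∠109.5° V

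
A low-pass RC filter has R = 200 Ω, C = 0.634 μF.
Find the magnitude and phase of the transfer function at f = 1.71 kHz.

Step 1 — Angular frequency: ω = 2π·1710 = 1.074e+04 rad/s.
Step 2 — Transfer function: H(jω) = 1/(1 + jωRC).
Step 3 — Denominator: 1 + jωRC = 1 + j·1.074e+04·200·6.34e-07 = 1 + j1.362.
Step 4 — H = 0.3501 - j0.477.
Step 5 — Magnitude: |H| = 0.5917 (-4.6 dB); phase: φ = -53.7°.

|H| = 0.5917 (-4.6 dB), φ = -53.7°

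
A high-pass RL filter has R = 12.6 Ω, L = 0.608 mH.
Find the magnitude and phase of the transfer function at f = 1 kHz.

Step 1 — Angular frequency: ω = 2π·1000 = 6283 rad/s.
Step 2 — Transfer function: H(jω) = jωL/(R + jωL).
Step 3 — Numerator jωL = j·3.82; denominator R + jωL = 12.6 + j3.82.
Step 4 — H = 0.08418 + j0.2777.
Step 5 — Magnitude: |H| = 0.2901 (-10.7 dB); phase: φ = 73.1°.

|H| = 0.2901 (-10.7 dB), φ = 73.1°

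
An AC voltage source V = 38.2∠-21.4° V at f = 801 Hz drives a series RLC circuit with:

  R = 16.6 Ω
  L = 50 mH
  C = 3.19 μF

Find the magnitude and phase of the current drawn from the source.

Step 1 — Angular frequency: ω = 2π·f = 2π·801 = 5033 rad/s.
Step 2 — Component impedances:
  R: Z = R = 16.6 Ω
  L: Z = jωL = j·5033·0.05 = 0 + j251.6 Ω
  C: Z = 1/(jωC) = -j/(ω·C) = 0 - j62.29 Ω
Step 3 — Series combination: Z_total = R + L + C = 16.6 + j189.4 Ω = 190.1∠85.0° Ω.
Step 4 — Source phasor: V = 38.2∠-21.4° V = 35.57 - j13.94 V.
Step 5 — Ohm's law: I = V / Z_total = (35.57 - j13.94) / (16.6 + j189.4) = -0.05671 - j0.1928 A.
Step 6 — Convert to polar: |I| = 0.201 A, ∠I = -106.4°.

I = 0.201∠-106.4° A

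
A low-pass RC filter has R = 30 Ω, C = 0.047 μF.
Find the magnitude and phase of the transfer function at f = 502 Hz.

Step 1 — Angular frequency: ω = 2π·502 = 3154 rad/s.
Step 2 — Transfer function: H(jω) = 1/(1 + jωRC).
Step 3 — Denominator: 1 + jωRC = 1 + j·3154·30·4.7e-08 = 1 + j0.004447.
Step 4 — H = 1 - j0.004447.
Step 5 — Magnitude: |H| = 1 (-0.0 dB); phase: φ = -0.3°.

|H| = 1 (-0.0 dB), φ = -0.3°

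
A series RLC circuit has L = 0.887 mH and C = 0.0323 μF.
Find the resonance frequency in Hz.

Step 1 — Resonance condition Im(Z)=0 gives ω₀ = 1/√(LC).
Step 2 — ω₀ = 1/√(0.000887·3.23e-08) = 1.868e+05 rad/s.
Step 3 — f₀ = ω₀/(2π) = 2.973e+04 Hz.

f₀ = 2.973e+04 Hz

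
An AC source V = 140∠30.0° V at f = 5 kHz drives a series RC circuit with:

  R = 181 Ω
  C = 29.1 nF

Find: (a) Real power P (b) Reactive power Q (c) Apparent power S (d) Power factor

Step 1 — Angular frequency: ω = 2π·f = 2π·5000 = 3.142e+04 rad/s.
Step 2 — Component impedances:
  R: Z = R = 181 Ω
  C: Z = 1/(jωC) = -j/(ω·C) = 0 - j1094 Ω
Step 3 — Series combination: Z_total = R + C = 181 - j1094 Ω = 1109∠-80.6° Ω.
Step 4 — Source phasor: V = 140∠30.0° V = 121.2 + j70 V.
Step 5 — Current: I = V / Z = -0.04444 + j0.1182 A = 0.1263∠110.6° A.
Step 6 — Complex power: S = V·I* = 2.886 - j17.44 VA.
Step 7 — Real power: P = Re(S) = 2.886 W.
Step 8 — Reactive power: Q = Im(S) = -17.44 VAR.
Step 9 — Apparent power: |S| = 17.68 VA.
Step 10 — Power factor: PF = P/|S| = 0.1633 (leading).

(a) P = 2.886 W  (b) Q = -17.44 VAR  (c) S = 17.68 VA  (d) PF = 0.1633 (leading)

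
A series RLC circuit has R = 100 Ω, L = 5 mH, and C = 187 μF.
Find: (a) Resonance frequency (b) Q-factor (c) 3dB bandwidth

Step 1 — Resonance: ω₀ = 1/√(LC) = 1/√(0.005·0.000187) = 1034 rad/s.
Step 2 — f₀ = ω₀/(2π) = 164.6 Hz.
Step 3 — Series Q: Q = ω₀L/R = 1034·0.005/100 = 0.05171.
Step 4 — Bandwidth: Δω = ω₀/Q = 2e+04 rad/s; BW = Δω/(2π) = 3183 Hz.

(a) f₀ = 164.6 Hz  (b) Q = 0.05171  (c) BW = 3183 Hz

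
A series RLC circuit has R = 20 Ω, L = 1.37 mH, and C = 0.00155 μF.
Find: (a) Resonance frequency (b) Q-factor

Step 1 — Resonance condition Im(Z)=0 gives ω₀ = 1/√(LC).
Step 2 — ω₀ = 1/√(0.00137·1.55e-09) = 6.862e+05 rad/s.
Step 3 — f₀ = ω₀/(2π) = 1.092e+05 Hz.
Step 4 — Series Q: Q = ω₀L/R = 6.862e+05·0.00137/20 = 47.01.

(a) f₀ = 1.092e+05 Hz  (b) Q = 47.01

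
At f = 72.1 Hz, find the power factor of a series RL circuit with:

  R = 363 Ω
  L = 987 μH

Step 1 — Angular frequency: ω = 2π·f = 2π·72.1 = 453 rad/s.
Step 2 — Component impedances:
  R: Z = R = 363 Ω
  L: Z = jωL = j·453·0.000987 = 0 + j0.4471 Ω
Step 3 — Series combination: Z_total = R + L = 363 + j0.4471 Ω = 363∠0.1° Ω.
Step 4 — Power factor: PF = cos(φ) = Re(Z)/|Z| = 363/363 = 1.
Step 5 — Type: Im(Z) = 0.4471 ⇒ lagging (phase φ = 0.1°).

PF = 1 (lagging, φ = 0.1°)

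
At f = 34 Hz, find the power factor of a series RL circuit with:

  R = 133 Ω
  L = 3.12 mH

Step 1 — Angular frequency: ω = 2π·f = 2π·34 = 213.6 rad/s.
Step 2 — Component impedances:
  R: Z = R = 133 Ω
  L: Z = jωL = j·213.6·0.00312 = 0 + j0.6665 Ω
Step 3 — Series combination: Z_total = R + L = 133 + j0.6665 Ω = 133∠0.3° Ω.
Step 4 — Power factor: PF = cos(φ) = Re(Z)/|Z| = 133/133 = 1.
Step 5 — Type: Im(Z) = 0.6665 ⇒ lagging (phase φ = 0.3°).

PF = 1 (lagging, φ = 0.3°)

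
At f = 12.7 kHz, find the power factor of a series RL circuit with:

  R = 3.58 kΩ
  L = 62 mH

Step 1 — Angular frequency: ω = 2π·f = 2π·1.27e+04 = 7.98e+04 rad/s.
Step 2 — Component impedances:
  R: Z = R = 3580 Ω
  L: Z = jωL = j·7.98e+04·0.062 = 0 + j4947 Ω
Step 3 — Series combination: Z_total = R + L = 3580 + j4947 Ω = 6107∠54.1° Ω.
Step 4 — Power factor: PF = cos(φ) = Re(Z)/|Z| = 3580/6107 = 0.5862.
Step 5 — Type: Im(Z) = 4947 ⇒ lagging (phase φ = 54.1°).

PF = 0.5862 (lagging, φ = 54.1°)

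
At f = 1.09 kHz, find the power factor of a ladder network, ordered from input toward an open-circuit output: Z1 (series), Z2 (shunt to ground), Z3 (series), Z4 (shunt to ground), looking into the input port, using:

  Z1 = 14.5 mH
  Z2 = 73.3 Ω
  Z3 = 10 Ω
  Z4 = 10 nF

Step 1 — Angular frequency: ω = 2π·f = 2π·1090 = 6849 rad/s.
Step 2 — Component impedances:
  Z1: Z = jωL = j·6849·0.0145 = 0 + j99.31 Ω
  Z2: Z = R = 73.3 Ω
  Z3: Z = R = 10 Ω
  Z4: Z = 1/(jωC) = -j/(ω·C) = 0 - j1.46e+04 Ω
Step 3 — Ladder network (open output): work backward from the far end, alternating series and parallel combinations. Z_in = 73.3 + j98.94 Ω = 123.1∠53.5° Ω.
Step 4 — Power factor: PF = cos(φ) = Re(Z)/|Z| = 73.298/123.13 = 0.5953.
Step 5 — Type: Im(Z) = 98.94 ⇒ lagging (phase φ = 53.5°).

PF = 0.5953 (lagging, φ = 53.5°)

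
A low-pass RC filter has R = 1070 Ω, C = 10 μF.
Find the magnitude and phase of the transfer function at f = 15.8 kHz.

Step 1 — Angular frequency: ω = 2π·1.58e+04 = 9.927e+04 rad/s.
Step 2 — Transfer function: H(jω) = 1/(1 + jωRC).
Step 3 — Denominator: 1 + jωRC = 1 + j·9.927e+04·1070·1e-05 = 1 + j1062.
Step 4 — H = 8.863e-07 - j0.0009414.
Step 5 — Magnitude: |H| = 0.0009414 (-60.5 dB); phase: φ = -89.9°.

|H| = 0.0009414 (-60.5 dB), φ = -89.9°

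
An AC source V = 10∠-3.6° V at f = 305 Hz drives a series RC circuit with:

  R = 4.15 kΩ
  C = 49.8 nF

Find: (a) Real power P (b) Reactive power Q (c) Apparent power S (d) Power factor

Step 1 — Angular frequency: ω = 2π·f = 2π·305 = 1916 rad/s.
Step 2 — Component impedances:
  R: Z = R = 4150 Ω
  C: Z = 1/(jωC) = -j/(ω·C) = 0 - j1.048e+04 Ω
Step 3 — Series combination: Z_total = R + C = 4150 - j1.048e+04 Ω = 1.127e+04∠-68.4° Ω.
Step 4 — Source phasor: V = 10∠-3.6° V = 9.98 - j0.6279 V.
Step 5 — Current: I = V / Z = 0.0003779 + j0.0008028 A = 0.0008873∠64.8° A.
Step 6 — Complex power: S = V·I* = 0.003267 - j0.00825 VA.
Step 7 — Real power: P = Re(S) = 0.003267 W.
Step 8 — Reactive power: Q = Im(S) = -0.00825 VAR.
Step 9 — Apparent power: |S| = 0.008873 VA.
Step 10 — Power factor: PF = P/|S| = 0.3682 (leading).

(a) P = 0.003267 W  (b) Q = -0.00825 VAR  (c) S = 0.008873 VA  (d) PF = 0.3682 (leading)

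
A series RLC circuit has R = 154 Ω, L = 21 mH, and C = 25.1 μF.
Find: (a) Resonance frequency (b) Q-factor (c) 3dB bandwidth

Step 1 — Resonance condition Im(Z)=0 gives ω₀ = 1/√(LC).
Step 2 — ω₀ = 1/√(0.021·2.51e-05) = 1377 rad/s.
Step 3 — f₀ = ω₀/(2π) = 219.2 Hz.
Step 4 — Series Q: Q = ω₀L/R = 1377·0.021/154 = 0.1878.
Step 5 — 3dB bandwidth: Δω = ω₀/Q = 7333 rad/s; BW = Δω/(2π) = 1167 Hz.

(a) f₀ = 219.2 Hz  (b) Q = 0.1878  (c) BW = 1167 Hz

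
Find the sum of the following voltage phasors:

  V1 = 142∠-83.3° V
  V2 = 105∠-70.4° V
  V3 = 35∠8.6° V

Step 1 — Convert each phasor to rectangular form:
  V1 = 142·(cos(-83.3°) + j·sin(-83.3°)) = 16.57 - j141 V
  V2 = 105·(cos(-70.4°) + j·sin(-70.4°)) = 35.22 - j98.92 V
  V3 = 35·(cos(8.6°) + j·sin(8.6°)) = 34.61 + j5.234 V
Step 2 — Sum components: V_total = 86.4 - j234.7 V.
Step 3 — Convert to polar: |V_total| = 250.1 V, ∠V_total = -69.8°.

V_total = 250.1∠-69.8° V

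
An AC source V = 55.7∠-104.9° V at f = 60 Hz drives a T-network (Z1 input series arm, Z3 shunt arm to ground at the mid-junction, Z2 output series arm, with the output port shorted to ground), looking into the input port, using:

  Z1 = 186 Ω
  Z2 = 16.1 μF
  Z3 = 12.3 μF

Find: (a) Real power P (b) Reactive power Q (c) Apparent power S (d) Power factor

Step 1 — Angular frequency: ω = 2π·f = 2π·60 = 377 rad/s.
Step 2 — Component impedances:
  Z1: Z = R = 186 Ω
  Z2: Z = 1/(jωC) = -j/(ω·C) = 0 - j164.8 Ω
  Z3: Z = 1/(jωC) = -j/(ω·C) = 0 - j215.7 Ω
Step 3 — With the output port shorted to ground, the output series arm Z2 runs from the junction to ground; the shunt arm Z3 also runs from the junction to ground. They appear in parallel: Z3 || Z2 = 0 - j93.4 Ω.
Step 4 — Series with input arm Z1: Z_in = Z1 + (Z3 || Z2) = 186 - j93.4 Ω = 208.1∠-26.7° Ω.
Step 5 — Source phasor: V = 55.7∠-104.9° V = -14.32 - j53.83 V.
Step 6 — Current: I = V / Z = 0.05456 - j0.262 A = 0.2676∠-78.2° A.
Step 7 — Complex power: S = V·I* = 13.32 - j6.689 VA.
Step 8 — Real power: P = Re(S) = 13.32 W.
Step 9 — Reactive power: Q = Im(S) = -6.689 VAR.
Step 10 — Apparent power: |S| = 14.91 VA.
Step 11 — Power factor: PF = P/|S| = 0.8937 (leading).

(a) P = 13.32 W  (b) Q = -6.689 VAR  (c) S = 14.91 VA  (d) PF = 0.8937 (leading)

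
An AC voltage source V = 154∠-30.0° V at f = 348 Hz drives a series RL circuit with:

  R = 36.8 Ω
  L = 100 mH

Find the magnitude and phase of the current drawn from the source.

Step 1 — Angular frequency: ω = 2π·f = 2π·348 = 2187 rad/s.
Step 2 — Component impedances:
  R: Z = R = 36.8 Ω
  L: Z = jωL = j·2187·0.1 = 0 + j218.7 Ω
Step 3 — Series combination: Z_total = R + L = 36.8 + j218.7 Ω = 221.7∠80.4° Ω.
Step 4 — Source phasor: V = 154∠-30.0° V = 133.4 - j77 V.
Step 5 — Ohm's law: I = V / Z_total = (133.4 - j77) / (36.8 + j218.7) = -0.2426 - j0.6508 A.
Step 6 — Convert to polar: |I| = 0.6945 A, ∠I = -110.4°.

I = 0.6945∠-110.4° A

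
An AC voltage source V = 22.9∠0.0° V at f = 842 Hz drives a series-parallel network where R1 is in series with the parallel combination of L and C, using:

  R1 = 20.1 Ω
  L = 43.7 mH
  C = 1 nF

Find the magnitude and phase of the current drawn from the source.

Step 1 — Angular frequency: ω = 2π·f = 2π·842 = 5290 rad/s.
Step 2 — Component impedances:
  R1: Z = R = 20.1 Ω
  L: Z = jωL = j·5290·0.0437 = 0 + j231.2 Ω
  C: Z = 1/(jωC) = -j/(ω·C) = 0 - j1.89e+05 Ω
Step 3 — Parallel branch: L || C = 1/(1/L + 1/C) = 0 + j231.5 Ω.
Step 4 — Series with R1: Z_total = R1 + (L || C) = 20.1 + j231.5 Ω = 232.3∠85.0° Ω.
Step 5 — Source phasor: V = 22.9∠0.0° V = 22.9 V.
Step 6 — Ohm's law: I = V / Z_total = (22.9) / (20.1 + j231.5) = 0.008526 - j0.09819 A.
Step 7 — Convert to polar: |I| = 0.09856 A, ∠I = -85.0°.

I = 0.09856∠-85.0° A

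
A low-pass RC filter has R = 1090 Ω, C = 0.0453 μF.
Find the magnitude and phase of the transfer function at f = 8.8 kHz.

Step 1 — Angular frequency: ω = 2π·8800 = 5.529e+04 rad/s.
Step 2 — Transfer function: H(jω) = 1/(1 + jωRC).
Step 3 — Denominator: 1 + jωRC = 1 + j·5.529e+04·1090·4.53e-08 = 1 + j2.73.
Step 4 — H = 0.1183 - j0.323.
Step 5 — Magnitude: |H| = 0.3439 (-9.3 dB); phase: φ = -69.9°.

|H| = 0.3439 (-9.3 dB), φ = -69.9°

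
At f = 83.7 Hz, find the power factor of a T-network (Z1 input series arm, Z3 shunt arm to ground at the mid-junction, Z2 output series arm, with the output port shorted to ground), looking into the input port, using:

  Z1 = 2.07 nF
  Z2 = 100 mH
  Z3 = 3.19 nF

Step 1 — Angular frequency: ω = 2π·f = 2π·83.7 = 525.9 rad/s.
Step 2 — Component impedances:
  Z1: Z = 1/(jωC) = -j/(ω·C) = 0 - j9.186e+05 Ω
  Z2: Z = jωL = j·525.9·0.1 = 0 + j52.59 Ω
  Z3: Z = 1/(jωC) = -j/(ω·C) = 0 - j5.961e+05 Ω
Step 3 — With the output port shorted to ground, the output series arm Z2 runs from the junction to ground; the shunt arm Z3 also runs from the junction to ground. They appear in parallel: Z3 || Z2 = 0 + j52.59 Ω.
Step 4 — Series with input arm Z1: Z_in = Z1 + (Z3 || Z2) = 0 - j9.185e+05 Ω = 9.185e+05∠-90.0° Ω.
Step 5 — Power factor: PF = cos(φ) = Re(Z)/|Z| = 0/9.185e+05 = 0.
Step 6 — Type: Im(Z) = -9.185e+05 ⇒ leading (phase φ = -90.0°).

PF = 0 (leading, φ = -90.0°)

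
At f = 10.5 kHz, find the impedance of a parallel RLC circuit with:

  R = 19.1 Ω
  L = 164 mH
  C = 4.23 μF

Step 1 — Angular frequency: ω = 2π·f = 2π·1.05e+04 = 6.597e+04 rad/s.
Step 2 — Component impedances:
  R: Z = R = 19.1 Ω
  L: Z = jωL = j·6.597e+04·0.164 = 0 + j1.082e+04 Ω
  C: Z = 1/(jωC) = -j/(ω·C) = 0 - j3.583 Ω
Step 3 — Parallel combination: 1/Z_total = 1/R + 1/L + 1/C; Z_total = 0.6498 - j3.463 Ω = 3.523∠-79.4° Ω.

Z = 0.6498 - j3.463 Ω = 3.523∠-79.4° Ω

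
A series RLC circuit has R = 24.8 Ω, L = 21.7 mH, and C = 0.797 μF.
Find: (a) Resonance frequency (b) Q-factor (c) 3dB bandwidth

Step 1 — Resonance: ω₀ = 1/√(LC) = 1/√(0.0217·7.97e-07) = 7604 rad/s.
Step 2 — f₀ = ω₀/(2π) = 1210 Hz.
Step 3 — Series Q: Q = ω₀L/R = 7604·0.0217/24.8 = 6.653.
Step 4 — Bandwidth: Δω = ω₀/Q = 1143 rad/s; BW = Δω/(2π) = 181.9 Hz.

(a) f₀ = 1210 Hz  (b) Q = 6.653  (c) BW = 181.9 Hz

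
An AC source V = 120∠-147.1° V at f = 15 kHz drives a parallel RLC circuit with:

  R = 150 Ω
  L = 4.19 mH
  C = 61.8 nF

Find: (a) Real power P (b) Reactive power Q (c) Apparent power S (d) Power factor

Step 1 — Angular frequency: ω = 2π·f = 2π·1.5e+04 = 9.425e+04 rad/s.
Step 2 — Component impedances:
  R: Z = R = 150 Ω
  L: Z = jωL = j·9.425e+04·0.00419 = 0 + j394.9 Ω
  C: Z = 1/(jωC) = -j/(ω·C) = 0 - j171.7 Ω
Step 3 — Parallel combination: 1/Z_total = 1/R + 1/L + 1/C; Z_total = 120.6 - j59.55 Ω = 134.5∠-26.3° Ω.
Step 4 — Source phasor: V = 120∠-147.1° V = -100.8 - j65.18 V.
Step 5 — Current: I = V / Z = -0.4571 - j0.7662 A = 0.8922∠-120.8° A.
Step 6 — Complex power: S = V·I* = 96 - j47.41 VA.
Step 7 — Real power: P = Re(S) = 96 W.
Step 8 — Reactive power: Q = Im(S) = -47.41 VAR.
Step 9 — Apparent power: |S| = 107.1 VA.
Step 10 — Power factor: PF = P/|S| = 0.8966 (leading).

(a) P = 96 W  (b) Q = -47.41 VAR  (c) S = 107.1 VA  (d) PF = 0.8966 (leading)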